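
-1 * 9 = -9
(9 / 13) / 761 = 9 / 9893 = 0.00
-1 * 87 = -87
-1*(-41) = 41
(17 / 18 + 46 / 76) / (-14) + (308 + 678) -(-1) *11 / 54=3541060 / 3591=986.09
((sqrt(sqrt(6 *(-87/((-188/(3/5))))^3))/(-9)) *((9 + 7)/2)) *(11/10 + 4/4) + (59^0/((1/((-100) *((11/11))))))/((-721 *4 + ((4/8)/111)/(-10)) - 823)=-7 *174^(3/4) *235^(1/4)/1175 + 222000/8229541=-1.09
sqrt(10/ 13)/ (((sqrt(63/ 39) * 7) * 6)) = 0.02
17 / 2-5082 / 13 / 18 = -1031 / 78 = -13.22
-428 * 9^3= -312012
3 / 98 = 0.03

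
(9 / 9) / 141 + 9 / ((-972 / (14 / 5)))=-239 / 12690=-0.02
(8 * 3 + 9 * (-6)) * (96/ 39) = -960/ 13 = -73.85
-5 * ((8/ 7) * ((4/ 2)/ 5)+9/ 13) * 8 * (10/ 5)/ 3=-8368/ 273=-30.65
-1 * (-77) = 77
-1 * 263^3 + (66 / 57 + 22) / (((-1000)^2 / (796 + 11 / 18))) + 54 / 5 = -155536779352271 / 8550000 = -18191436.18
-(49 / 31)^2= -2401 / 961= -2.50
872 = 872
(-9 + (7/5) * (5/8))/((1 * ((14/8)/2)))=-65/7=-9.29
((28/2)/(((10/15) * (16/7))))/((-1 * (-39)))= 49/208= 0.24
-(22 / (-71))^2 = -484 / 5041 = -0.10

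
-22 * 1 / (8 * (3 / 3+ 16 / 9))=-99 / 100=-0.99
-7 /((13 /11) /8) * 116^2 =-8288896 /13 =-637607.38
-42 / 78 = -7 / 13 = -0.54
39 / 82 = 0.48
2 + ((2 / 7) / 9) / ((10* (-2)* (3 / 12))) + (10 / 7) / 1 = 154 / 45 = 3.42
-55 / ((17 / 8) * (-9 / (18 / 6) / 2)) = 880 / 51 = 17.25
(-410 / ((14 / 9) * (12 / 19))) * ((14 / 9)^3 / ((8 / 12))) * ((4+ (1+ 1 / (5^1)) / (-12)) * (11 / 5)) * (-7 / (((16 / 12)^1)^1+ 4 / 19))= 65997659 / 720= 91663.42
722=722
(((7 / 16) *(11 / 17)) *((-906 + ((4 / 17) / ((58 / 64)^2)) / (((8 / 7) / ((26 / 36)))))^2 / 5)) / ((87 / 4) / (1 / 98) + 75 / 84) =21.79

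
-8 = -8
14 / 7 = 2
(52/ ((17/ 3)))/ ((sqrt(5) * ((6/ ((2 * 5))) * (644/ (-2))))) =-26 * sqrt(5)/ 2737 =-0.02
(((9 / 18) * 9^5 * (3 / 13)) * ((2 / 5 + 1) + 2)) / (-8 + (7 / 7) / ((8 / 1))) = -1338444 / 455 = -2941.64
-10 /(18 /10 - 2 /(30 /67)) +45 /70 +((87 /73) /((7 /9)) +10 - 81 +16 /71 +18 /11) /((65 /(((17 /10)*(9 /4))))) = 215052459 /518818300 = 0.41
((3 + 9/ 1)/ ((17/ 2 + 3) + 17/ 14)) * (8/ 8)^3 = 84/ 89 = 0.94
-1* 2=-2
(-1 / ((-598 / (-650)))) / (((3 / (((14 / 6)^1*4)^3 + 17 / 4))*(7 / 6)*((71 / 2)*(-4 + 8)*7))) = -2206675 / 8641836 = -0.26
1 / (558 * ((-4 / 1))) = -1 / 2232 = -0.00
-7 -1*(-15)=8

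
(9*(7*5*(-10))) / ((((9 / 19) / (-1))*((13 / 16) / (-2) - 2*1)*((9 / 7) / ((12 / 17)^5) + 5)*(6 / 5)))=-4902912000 / 26262907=-186.69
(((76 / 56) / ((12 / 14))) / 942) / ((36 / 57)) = 361 / 135648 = 0.00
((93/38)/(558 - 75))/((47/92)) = 62/6251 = 0.01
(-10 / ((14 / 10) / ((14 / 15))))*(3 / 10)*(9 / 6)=-3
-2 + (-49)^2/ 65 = 2271/ 65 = 34.94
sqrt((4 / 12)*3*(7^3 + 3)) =sqrt(346) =18.60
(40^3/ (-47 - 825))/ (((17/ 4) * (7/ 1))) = -32000/ 12971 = -2.47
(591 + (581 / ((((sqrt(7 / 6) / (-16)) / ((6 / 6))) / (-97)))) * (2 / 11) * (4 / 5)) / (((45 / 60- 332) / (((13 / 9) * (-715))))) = 1464892 / 795 + 696636928 * sqrt(42) / 11925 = 380435.78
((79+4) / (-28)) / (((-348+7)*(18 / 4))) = 83 / 42966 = 0.00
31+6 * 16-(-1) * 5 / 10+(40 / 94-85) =4035 / 94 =42.93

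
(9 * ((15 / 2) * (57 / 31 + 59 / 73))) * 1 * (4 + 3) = 1250.67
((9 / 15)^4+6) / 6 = 1277 / 1250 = 1.02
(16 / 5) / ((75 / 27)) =144 / 125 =1.15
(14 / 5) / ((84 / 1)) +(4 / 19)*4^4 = 30739 / 570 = 53.93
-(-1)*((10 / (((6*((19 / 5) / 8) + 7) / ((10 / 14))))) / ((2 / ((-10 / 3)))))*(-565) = 2825000 / 4137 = 682.86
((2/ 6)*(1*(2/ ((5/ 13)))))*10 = 52/ 3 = 17.33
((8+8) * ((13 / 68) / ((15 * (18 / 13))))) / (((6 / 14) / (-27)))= -2366 / 255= -9.28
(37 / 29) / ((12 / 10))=185 / 174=1.06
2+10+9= 21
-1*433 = -433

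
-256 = -256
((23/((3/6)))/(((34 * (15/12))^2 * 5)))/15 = 184/541875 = 0.00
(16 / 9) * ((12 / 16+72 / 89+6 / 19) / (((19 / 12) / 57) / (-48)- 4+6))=1.67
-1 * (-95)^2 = -9025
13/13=1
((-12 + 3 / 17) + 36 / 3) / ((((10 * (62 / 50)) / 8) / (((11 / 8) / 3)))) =55 / 1054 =0.05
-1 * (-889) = 889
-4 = -4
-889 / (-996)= 889 / 996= 0.89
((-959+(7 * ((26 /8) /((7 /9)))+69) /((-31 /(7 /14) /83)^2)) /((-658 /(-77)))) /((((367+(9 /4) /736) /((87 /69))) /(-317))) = 4869358425844 /48801001319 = 99.78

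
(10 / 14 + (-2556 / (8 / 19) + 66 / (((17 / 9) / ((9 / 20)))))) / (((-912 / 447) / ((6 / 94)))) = 189.40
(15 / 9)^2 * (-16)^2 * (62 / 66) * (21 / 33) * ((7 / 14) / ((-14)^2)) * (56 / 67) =198400 / 218889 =0.91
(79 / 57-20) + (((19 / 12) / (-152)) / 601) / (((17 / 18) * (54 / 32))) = -32520730 / 1747107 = -18.61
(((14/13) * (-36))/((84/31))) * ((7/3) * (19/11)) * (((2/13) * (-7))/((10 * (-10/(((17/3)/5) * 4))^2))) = 66726632/52284375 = 1.28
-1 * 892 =-892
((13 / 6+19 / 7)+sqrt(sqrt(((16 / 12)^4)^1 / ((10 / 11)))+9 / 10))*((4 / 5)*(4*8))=64*sqrt(810+160*sqrt(110)) / 75+2624 / 21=167.52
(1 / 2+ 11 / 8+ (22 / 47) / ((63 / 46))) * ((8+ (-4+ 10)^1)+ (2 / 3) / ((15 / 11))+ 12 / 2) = 24207571 / 532980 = 45.42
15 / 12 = 5 / 4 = 1.25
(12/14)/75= 2/175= 0.01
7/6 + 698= 4195/6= 699.17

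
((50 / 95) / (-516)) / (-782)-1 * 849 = -3254526031 / 3833364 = -849.00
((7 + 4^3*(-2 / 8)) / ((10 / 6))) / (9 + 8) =-27 / 85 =-0.32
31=31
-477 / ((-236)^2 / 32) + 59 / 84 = 125243 / 292404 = 0.43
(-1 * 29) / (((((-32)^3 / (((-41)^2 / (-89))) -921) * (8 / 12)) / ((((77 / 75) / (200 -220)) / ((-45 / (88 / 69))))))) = -41290403 / 531013606875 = -0.00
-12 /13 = -0.92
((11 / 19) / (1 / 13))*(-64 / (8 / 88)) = -100672 / 19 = -5298.53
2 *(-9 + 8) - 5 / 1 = -7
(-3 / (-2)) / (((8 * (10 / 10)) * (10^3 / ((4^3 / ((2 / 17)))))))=51 / 500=0.10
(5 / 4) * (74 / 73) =185 / 146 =1.27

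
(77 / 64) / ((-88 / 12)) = -21 / 128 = -0.16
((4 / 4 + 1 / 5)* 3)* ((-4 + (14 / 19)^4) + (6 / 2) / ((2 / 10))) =40.66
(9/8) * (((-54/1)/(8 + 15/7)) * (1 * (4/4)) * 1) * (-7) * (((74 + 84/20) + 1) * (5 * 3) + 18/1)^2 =4329492363/71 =60978765.68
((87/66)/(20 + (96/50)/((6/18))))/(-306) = -725/4335408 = -0.00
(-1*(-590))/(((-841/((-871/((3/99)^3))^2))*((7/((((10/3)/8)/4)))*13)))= -786798167528.21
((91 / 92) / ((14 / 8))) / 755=0.00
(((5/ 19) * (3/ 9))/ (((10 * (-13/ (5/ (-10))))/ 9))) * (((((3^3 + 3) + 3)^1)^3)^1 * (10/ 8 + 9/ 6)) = 1185921/ 3952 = 300.08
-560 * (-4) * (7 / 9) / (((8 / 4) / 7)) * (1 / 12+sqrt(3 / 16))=13720 / 27+13720 * sqrt(3) / 9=3148.56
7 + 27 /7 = 76 /7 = 10.86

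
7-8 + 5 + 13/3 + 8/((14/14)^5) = 49/3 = 16.33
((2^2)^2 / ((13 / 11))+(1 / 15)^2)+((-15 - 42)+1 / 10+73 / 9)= -206189 / 5850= -35.25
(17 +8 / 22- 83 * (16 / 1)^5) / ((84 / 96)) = -7658797576 / 77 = -99464903.58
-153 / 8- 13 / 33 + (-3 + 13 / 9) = -16691 / 792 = -21.07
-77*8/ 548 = -154/ 137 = -1.12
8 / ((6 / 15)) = 20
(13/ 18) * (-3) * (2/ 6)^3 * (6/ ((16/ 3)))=-13/ 144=-0.09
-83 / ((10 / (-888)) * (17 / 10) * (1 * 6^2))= 6142 / 51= 120.43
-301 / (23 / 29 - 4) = 8729 / 93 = 93.86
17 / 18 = 0.94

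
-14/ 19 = -0.74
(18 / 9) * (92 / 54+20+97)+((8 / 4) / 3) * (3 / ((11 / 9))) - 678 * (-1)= 272362 / 297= 917.04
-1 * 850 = -850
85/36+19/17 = 2129/612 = 3.48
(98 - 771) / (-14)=673 / 14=48.07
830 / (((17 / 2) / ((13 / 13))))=1660 / 17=97.65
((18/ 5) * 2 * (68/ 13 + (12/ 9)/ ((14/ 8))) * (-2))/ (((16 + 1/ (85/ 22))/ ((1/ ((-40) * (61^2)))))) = 41718/ 1169901005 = 0.00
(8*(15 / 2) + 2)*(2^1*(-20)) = -2480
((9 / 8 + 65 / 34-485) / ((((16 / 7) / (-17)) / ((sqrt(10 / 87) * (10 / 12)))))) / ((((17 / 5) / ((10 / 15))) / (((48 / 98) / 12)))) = 182075 * sqrt(870) / 662592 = 8.11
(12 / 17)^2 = 144 / 289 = 0.50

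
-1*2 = -2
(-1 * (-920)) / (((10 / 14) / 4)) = 5152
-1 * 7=-7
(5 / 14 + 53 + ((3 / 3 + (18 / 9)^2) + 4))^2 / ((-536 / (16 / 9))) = -12.90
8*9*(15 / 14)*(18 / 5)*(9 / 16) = 2187 / 14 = 156.21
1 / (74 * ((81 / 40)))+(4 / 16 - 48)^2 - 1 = 109285925 / 47952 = 2279.07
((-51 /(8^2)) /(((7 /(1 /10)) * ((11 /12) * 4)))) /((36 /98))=-119 /14080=-0.01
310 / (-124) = -5 / 2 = -2.50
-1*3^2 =-9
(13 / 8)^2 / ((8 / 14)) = 1183 / 256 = 4.62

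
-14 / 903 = -2 / 129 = -0.02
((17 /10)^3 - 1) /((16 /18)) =35217 /8000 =4.40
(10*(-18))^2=32400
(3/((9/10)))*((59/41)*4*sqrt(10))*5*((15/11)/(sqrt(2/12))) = 118000*sqrt(15)/451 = 1013.33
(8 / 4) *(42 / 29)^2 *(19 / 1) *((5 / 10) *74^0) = 33516 / 841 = 39.85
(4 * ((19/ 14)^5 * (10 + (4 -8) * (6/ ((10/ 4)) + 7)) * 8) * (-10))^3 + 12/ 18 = 957530277015780397089008558/ 14242684529829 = 67229620582439.22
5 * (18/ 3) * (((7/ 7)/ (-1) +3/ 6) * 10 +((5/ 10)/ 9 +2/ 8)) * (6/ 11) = -845/ 11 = -76.82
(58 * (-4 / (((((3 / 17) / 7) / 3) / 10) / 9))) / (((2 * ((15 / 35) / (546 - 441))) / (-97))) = 29524685400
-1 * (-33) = 33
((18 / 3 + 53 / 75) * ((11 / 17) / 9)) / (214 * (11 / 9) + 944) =5533 / 13833750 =0.00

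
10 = 10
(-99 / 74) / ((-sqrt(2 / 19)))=99 * sqrt(38) / 148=4.12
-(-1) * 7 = 7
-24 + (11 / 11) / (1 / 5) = -19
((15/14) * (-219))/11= -3285/154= -21.33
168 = 168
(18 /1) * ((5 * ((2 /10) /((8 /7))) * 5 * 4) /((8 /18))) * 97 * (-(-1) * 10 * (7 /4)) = 9624825 /8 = 1203103.12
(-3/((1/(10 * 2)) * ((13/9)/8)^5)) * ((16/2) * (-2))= 1857520926720/371293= 5002843.92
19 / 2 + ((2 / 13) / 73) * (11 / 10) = 90177 / 9490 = 9.50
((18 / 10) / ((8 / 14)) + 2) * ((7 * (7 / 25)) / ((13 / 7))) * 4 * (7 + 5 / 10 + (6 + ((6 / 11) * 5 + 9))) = 3921519 / 7150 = 548.46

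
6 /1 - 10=-4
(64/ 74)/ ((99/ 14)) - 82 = -299918/ 3663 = -81.88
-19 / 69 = -0.28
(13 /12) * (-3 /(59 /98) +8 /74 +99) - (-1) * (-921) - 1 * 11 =-21743497 /26196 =-830.03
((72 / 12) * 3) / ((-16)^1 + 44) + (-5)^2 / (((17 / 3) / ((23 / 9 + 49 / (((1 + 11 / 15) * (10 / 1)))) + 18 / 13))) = 566159 / 18564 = 30.50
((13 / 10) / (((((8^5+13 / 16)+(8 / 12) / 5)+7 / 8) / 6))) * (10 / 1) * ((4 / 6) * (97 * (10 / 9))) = 4035200 / 23594271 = 0.17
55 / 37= 1.49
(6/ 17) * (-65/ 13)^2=150/ 17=8.82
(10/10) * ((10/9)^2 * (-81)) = -100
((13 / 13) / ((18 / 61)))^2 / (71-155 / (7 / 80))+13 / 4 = 3126953 / 964143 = 3.24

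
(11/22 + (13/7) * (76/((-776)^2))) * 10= 2635755/526904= 5.00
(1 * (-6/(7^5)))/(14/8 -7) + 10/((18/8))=4706032/1058841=4.44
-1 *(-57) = 57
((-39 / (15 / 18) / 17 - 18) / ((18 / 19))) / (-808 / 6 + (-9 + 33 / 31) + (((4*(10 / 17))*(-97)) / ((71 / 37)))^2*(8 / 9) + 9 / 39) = -578752461378 / 328463268714655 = -0.00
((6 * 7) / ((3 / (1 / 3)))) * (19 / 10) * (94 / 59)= 12502 / 885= 14.13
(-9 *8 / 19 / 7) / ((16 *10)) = -9 / 2660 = -0.00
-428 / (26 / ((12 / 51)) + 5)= -856 / 231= -3.71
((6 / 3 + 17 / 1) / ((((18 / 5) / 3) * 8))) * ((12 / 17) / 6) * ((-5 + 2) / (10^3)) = -19 / 27200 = -0.00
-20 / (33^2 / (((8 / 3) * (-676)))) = 108160 / 3267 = 33.11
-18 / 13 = -1.38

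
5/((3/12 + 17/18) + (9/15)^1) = 900/323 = 2.79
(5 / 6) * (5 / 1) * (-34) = -425 / 3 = -141.67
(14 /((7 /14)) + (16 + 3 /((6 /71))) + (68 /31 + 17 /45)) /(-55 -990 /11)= -228979 /404550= -0.57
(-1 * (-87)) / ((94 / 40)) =1740 / 47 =37.02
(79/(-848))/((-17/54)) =2133/7208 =0.30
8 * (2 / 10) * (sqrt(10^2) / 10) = 8 / 5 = 1.60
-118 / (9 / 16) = -1888 / 9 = -209.78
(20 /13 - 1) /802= 7 /10426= 0.00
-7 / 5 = -1.40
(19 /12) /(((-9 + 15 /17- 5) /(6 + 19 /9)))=-23579 /24084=-0.98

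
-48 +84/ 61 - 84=-7968/ 61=-130.62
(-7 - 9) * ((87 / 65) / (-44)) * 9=3132 / 715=4.38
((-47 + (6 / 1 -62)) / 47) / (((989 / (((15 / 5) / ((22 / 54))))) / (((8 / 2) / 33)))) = -11124 / 5624443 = -0.00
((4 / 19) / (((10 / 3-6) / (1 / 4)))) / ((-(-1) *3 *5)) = -1 / 760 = -0.00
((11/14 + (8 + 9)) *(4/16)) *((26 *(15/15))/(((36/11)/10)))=59345/168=353.24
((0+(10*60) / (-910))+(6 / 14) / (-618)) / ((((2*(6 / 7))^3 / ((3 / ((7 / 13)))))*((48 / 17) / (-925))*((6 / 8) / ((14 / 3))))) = 9533705825 / 6407424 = 1487.92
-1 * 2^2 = -4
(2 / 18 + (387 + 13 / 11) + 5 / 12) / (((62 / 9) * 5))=153929 / 13640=11.29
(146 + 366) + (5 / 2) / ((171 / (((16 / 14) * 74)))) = 614344 / 1197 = 513.24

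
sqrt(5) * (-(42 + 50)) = -92 * sqrt(5) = -205.72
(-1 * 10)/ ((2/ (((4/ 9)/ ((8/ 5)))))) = -25/ 18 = -1.39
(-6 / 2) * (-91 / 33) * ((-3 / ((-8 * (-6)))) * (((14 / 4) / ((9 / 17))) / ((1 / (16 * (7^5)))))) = -182003003 / 198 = -919207.09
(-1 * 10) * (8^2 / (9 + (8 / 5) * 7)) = -3200 / 101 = -31.68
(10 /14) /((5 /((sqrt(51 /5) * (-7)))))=-sqrt(255) /5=-3.19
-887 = -887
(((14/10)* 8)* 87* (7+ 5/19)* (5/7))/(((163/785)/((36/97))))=2714316480/300409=9035.40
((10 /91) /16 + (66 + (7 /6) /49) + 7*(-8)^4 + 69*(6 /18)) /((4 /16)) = 62814091 /546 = 115044.12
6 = 6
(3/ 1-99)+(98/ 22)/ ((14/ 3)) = -2091/ 22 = -95.05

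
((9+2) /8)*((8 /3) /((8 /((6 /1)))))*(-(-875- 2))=9647 /4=2411.75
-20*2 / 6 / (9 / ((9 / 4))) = -1.67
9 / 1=9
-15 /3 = -5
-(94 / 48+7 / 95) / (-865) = 4633 / 1972200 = 0.00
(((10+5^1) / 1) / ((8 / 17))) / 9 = 85 / 24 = 3.54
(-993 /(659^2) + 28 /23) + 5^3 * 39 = 48705894154 /9988463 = 4876.22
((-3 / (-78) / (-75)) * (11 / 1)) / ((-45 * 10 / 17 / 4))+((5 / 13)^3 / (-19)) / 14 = 6297023 / 9861783750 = 0.00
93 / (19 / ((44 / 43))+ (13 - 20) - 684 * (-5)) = 4092 / 150989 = 0.03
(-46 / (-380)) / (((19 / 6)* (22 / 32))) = 0.06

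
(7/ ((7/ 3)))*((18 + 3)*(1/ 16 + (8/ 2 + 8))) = 12159/ 16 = 759.94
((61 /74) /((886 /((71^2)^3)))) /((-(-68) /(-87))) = -152484192.99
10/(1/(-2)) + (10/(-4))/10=-81/4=-20.25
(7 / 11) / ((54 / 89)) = 623 / 594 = 1.05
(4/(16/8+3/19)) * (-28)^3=-1668352/41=-40691.51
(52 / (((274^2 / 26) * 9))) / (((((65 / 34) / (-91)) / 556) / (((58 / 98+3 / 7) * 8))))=-511164160 / 1182447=-432.29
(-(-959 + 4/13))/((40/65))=12463/8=1557.88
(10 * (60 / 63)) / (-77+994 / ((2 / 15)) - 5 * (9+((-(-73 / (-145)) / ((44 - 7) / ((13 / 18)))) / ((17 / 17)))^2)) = 124343532000 / 95740161312173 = 0.00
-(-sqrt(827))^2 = -827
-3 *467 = -1401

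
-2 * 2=-4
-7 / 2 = -3.50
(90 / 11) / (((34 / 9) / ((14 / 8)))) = 2835 / 748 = 3.79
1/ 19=0.05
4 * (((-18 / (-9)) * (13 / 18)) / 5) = 52 / 45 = 1.16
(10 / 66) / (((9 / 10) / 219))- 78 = -4072 / 99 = -41.13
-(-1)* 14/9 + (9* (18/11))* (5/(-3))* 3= -7136/99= -72.08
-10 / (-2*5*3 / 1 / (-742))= -742 / 3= -247.33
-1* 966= -966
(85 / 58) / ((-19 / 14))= -595 / 551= -1.08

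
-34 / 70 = -17 / 35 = -0.49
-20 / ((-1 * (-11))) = -20 / 11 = -1.82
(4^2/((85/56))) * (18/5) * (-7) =-112896/425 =-265.64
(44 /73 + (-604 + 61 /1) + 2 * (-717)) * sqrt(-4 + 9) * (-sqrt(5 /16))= 721385 /292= 2470.50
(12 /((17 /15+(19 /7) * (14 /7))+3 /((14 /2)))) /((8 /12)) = 945 /367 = 2.57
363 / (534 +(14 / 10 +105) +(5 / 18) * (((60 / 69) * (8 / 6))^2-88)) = 0.59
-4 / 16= -1 / 4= -0.25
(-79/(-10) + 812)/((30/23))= 628.59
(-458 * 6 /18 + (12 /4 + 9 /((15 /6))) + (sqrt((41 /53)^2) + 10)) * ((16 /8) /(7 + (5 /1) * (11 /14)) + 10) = -167575364 /121635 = -1377.69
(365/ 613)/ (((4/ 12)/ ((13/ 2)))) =11.61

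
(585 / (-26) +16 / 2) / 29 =-1 / 2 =-0.50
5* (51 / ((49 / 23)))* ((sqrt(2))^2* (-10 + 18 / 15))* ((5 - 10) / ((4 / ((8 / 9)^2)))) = 2752640 / 1323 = 2080.60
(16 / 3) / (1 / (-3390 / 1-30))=-18240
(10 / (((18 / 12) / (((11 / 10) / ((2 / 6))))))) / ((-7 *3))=-22 / 21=-1.05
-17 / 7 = -2.43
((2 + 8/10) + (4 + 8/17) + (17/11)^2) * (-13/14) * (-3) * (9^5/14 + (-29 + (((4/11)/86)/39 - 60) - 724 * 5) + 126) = 17080.35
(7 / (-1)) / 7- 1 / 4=-5 / 4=-1.25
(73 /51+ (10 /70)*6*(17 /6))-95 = -32537 /357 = -91.14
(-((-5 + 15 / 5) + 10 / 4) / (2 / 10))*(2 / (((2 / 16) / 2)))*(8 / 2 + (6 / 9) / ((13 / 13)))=-1120 / 3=-373.33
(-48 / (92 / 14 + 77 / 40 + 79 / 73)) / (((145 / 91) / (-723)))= 12910165632 / 5677823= 2273.79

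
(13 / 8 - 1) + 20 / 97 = 645 / 776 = 0.83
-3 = -3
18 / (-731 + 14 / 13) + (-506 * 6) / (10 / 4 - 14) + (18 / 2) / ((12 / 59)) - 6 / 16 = 307.85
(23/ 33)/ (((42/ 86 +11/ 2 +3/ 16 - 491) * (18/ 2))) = -15824/ 99067023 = -0.00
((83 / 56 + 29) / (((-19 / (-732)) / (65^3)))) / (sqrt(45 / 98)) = 5719175475 * sqrt(10) / 38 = 475937390.50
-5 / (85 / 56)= -56 / 17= -3.29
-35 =-35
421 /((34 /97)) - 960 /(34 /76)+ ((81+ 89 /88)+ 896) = 49693 /1496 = 33.22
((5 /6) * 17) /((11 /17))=1445 /66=21.89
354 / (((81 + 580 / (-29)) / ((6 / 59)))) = 36 / 61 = 0.59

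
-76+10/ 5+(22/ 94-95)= -7932/ 47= -168.77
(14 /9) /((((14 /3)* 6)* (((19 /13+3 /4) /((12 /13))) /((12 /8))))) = 4 /115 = 0.03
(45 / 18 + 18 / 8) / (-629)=-19 / 2516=-0.01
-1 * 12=-12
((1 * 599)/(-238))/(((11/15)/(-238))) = 8985/11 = 816.82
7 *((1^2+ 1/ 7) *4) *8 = 256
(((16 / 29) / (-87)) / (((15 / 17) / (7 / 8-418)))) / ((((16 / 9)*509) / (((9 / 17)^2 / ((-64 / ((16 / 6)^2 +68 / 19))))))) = -13725081 / 88490423680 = -0.00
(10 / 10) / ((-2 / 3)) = -3 / 2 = -1.50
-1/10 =-0.10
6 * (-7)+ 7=-35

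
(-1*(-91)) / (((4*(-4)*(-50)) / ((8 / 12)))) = 91 / 1200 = 0.08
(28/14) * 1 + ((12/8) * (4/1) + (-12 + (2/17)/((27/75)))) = -562/153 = -3.67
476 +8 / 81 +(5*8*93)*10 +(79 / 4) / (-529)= 6457526225 / 171396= 37676.06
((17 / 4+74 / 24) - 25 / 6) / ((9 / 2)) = 19 / 27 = 0.70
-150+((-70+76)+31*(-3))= -237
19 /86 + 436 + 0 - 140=25475 /86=296.22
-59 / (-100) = 59 / 100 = 0.59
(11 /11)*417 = 417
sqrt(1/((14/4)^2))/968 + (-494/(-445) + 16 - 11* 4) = -26.89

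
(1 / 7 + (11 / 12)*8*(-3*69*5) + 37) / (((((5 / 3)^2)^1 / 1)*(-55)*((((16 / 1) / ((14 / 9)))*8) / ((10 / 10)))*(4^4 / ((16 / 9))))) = 5287 / 1267200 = 0.00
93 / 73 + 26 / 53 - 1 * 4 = -8649 / 3869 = -2.24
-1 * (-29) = 29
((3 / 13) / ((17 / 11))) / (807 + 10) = 33 / 180557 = 0.00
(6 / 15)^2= 4 / 25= 0.16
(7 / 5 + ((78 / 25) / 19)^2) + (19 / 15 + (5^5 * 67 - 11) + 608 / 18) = 425213832256 / 2030625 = 209400.47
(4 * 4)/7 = 16/7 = 2.29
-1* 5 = -5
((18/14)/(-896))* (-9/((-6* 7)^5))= -1/10119696384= -0.00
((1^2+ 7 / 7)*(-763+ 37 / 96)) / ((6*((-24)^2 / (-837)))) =2269541 / 6144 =369.39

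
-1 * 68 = -68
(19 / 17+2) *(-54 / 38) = -1431 / 323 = -4.43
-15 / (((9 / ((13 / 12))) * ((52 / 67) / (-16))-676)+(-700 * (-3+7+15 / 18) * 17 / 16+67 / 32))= 96480 / 27458857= 0.00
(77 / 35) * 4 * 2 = 88 / 5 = 17.60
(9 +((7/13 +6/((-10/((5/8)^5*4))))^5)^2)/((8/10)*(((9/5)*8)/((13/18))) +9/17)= 717736097602027504219632225076492298052153926642893625/1314267796501892509148084168762438351587997258304454656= 0.55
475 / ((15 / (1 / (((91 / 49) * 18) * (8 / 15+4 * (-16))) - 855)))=-861635275 / 31824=-27075.01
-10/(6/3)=-5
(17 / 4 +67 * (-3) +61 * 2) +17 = -231 / 4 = -57.75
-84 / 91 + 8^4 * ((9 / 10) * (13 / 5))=3114708 / 325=9583.72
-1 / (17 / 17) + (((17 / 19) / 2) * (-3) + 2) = -0.34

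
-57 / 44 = -1.30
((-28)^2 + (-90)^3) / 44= -182054 / 11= -16550.36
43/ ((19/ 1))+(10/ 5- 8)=-71/ 19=-3.74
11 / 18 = 0.61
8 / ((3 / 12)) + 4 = 36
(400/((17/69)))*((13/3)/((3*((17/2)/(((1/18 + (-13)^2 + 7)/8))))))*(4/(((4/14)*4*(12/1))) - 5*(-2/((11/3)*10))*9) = 17173999375/1029996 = 16673.85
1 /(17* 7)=1 /119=0.01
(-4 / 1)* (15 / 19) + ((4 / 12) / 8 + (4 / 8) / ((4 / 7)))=-511 / 228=-2.24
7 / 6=1.17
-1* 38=-38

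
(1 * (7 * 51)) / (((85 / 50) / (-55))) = -11550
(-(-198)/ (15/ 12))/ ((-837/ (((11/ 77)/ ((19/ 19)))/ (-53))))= 88/ 172515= 0.00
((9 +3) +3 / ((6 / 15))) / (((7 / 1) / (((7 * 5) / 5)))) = 19.50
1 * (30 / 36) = 5 / 6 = 0.83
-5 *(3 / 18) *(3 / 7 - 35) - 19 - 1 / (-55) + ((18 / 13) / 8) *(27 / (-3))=496697 / 60060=8.27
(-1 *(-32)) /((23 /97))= 3104 /23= 134.96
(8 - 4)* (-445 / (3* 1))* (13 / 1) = -23140 / 3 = -7713.33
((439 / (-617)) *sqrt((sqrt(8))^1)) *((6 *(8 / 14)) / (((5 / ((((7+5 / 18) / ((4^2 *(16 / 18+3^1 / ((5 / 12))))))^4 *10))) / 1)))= -242410247473125 *2^(3 / 4) / 4968996253145759744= -0.00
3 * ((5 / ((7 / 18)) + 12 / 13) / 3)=1254 / 91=13.78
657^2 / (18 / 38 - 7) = -8201331 / 124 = -66139.77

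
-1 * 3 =-3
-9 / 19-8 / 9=-233 / 171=-1.36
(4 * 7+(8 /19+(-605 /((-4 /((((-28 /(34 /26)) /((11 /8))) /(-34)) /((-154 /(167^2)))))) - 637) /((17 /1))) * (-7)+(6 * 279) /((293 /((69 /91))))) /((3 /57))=13582882838103 /130995319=103689.83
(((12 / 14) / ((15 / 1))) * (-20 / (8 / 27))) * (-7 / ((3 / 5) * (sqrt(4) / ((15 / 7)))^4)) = 2278125 / 38416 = 59.30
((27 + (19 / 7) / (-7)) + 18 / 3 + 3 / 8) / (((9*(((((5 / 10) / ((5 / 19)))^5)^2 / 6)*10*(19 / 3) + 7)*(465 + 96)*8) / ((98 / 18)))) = 404093750000 / 588795491177107731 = 0.00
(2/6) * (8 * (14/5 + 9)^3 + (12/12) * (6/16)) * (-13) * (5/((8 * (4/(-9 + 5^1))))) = 35600.04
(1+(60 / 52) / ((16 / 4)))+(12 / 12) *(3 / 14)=547 / 364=1.50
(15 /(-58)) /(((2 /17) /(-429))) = 943.06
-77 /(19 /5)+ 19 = -24 /19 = -1.26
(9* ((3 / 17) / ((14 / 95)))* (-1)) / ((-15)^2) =-57 / 1190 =-0.05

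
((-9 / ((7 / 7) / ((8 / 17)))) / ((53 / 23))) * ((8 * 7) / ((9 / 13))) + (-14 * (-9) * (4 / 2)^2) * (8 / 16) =103.33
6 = 6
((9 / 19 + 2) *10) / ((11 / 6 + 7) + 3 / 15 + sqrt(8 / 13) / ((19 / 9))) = 943811700 / 344075413 -7614000 *sqrt(26) / 344075413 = 2.63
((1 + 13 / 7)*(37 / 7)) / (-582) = -370 / 14259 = -0.03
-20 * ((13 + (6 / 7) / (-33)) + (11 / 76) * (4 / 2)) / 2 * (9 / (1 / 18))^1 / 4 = -15717645 / 2926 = -5371.72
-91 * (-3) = 273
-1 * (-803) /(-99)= -8.11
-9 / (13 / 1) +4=43 / 13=3.31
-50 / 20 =-5 / 2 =-2.50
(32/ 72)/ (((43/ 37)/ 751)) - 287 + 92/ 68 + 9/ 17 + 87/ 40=1121453/ 263160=4.26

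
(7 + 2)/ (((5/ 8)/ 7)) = 504/ 5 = 100.80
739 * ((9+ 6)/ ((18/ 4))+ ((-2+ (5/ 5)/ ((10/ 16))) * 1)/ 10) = 182533/ 75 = 2433.77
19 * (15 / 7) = 285 / 7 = 40.71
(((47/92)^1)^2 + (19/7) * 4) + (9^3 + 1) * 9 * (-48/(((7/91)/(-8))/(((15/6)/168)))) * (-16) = -462661894873/59248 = -7808903.17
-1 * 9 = -9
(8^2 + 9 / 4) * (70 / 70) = 265 / 4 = 66.25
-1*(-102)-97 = 5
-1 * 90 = -90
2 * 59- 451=-333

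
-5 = -5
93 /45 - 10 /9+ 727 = 32758 /45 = 727.96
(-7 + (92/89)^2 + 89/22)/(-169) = 328657/29450278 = 0.01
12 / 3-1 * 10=-6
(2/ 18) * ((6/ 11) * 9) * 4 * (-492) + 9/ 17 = -200637/ 187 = -1072.93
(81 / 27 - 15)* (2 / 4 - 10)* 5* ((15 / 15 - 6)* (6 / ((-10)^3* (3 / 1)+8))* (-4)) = -4275 / 187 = -22.86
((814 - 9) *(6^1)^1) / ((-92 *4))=-105 / 8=-13.12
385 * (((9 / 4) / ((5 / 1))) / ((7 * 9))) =11 / 4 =2.75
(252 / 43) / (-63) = -4 / 43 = -0.09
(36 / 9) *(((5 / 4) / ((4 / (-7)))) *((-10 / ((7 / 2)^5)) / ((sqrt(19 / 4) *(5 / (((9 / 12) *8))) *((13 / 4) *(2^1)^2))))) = 960 *sqrt(19) / 593047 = 0.01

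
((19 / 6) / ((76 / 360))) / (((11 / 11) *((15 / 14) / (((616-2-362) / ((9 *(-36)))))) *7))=-14 / 9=-1.56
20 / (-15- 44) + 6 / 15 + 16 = 4738 / 295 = 16.06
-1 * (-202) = 202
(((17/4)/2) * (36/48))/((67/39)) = 1989/2144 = 0.93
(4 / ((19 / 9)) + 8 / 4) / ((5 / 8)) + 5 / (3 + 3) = 7.06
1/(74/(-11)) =-11/74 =-0.15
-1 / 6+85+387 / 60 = 5477 / 60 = 91.28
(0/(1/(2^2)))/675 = 0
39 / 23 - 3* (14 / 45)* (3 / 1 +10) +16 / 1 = 1919 / 345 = 5.56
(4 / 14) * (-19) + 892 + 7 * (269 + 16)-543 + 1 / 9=147337 / 63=2338.68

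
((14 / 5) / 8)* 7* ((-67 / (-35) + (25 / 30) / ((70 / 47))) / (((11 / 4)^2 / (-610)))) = -887306 / 1815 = -488.87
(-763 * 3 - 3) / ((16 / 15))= -8595 / 4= -2148.75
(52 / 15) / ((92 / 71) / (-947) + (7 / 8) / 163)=4559206496 / 5260365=866.71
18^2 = 324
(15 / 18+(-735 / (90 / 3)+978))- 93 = 861.33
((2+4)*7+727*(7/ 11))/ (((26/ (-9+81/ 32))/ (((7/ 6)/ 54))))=-2.71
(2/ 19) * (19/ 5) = 2/ 5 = 0.40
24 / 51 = 8 / 17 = 0.47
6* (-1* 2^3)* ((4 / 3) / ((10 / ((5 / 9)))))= -3.56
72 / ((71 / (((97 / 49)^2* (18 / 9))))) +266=46700182 / 170471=273.95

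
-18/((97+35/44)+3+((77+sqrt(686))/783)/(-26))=-363925709618328/2037815602261217 - 1241512272 * sqrt(14)/2037815602261217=-0.18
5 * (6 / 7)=30 / 7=4.29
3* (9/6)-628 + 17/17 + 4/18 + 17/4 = -22249/36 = -618.03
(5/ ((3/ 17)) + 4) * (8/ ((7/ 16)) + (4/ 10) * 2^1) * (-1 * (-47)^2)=-143134364/ 105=-1363184.42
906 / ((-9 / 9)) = -906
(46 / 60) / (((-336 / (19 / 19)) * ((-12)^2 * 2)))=-23 / 2903040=-0.00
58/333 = 0.17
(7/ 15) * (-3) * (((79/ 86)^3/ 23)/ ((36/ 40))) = -3451273/ 65831796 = -0.05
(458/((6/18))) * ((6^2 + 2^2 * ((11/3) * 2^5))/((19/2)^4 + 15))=11109248/130561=85.09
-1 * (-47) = 47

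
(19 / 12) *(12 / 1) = 19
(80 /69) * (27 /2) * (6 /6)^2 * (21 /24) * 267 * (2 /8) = 84105 /92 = 914.18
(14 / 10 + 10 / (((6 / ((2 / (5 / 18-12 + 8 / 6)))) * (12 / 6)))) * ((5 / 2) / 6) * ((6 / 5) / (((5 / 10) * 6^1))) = 1159 / 5610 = 0.21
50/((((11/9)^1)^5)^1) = 2952450/161051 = 18.33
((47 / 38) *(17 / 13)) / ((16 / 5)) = 3995 / 7904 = 0.51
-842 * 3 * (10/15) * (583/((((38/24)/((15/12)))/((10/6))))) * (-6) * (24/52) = 883594800/247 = 3577306.88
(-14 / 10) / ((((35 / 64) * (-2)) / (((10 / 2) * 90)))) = 576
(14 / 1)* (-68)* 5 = -4760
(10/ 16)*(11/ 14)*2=55/ 56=0.98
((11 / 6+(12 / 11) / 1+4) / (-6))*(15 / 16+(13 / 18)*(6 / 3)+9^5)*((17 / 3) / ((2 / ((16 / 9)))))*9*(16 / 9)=-132125813662 / 24057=-5492198.27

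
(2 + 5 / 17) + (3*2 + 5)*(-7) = -1270 / 17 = -74.71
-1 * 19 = -19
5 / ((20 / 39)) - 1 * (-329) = 1355 / 4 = 338.75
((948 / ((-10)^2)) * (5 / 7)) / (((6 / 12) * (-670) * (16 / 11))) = -2607 / 187600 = -0.01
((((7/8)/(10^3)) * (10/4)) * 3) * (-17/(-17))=0.01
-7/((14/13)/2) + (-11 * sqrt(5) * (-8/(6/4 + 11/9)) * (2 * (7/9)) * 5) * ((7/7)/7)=-13 + 1760 * sqrt(5)/49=67.32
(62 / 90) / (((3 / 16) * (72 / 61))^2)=461404 / 32805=14.07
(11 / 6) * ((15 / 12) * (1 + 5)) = 55 / 4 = 13.75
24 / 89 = 0.27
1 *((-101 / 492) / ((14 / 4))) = -101 / 1722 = -0.06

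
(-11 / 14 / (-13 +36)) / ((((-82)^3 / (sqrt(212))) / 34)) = 0.00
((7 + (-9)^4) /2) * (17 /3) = 55828 /3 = 18609.33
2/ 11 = 0.18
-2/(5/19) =-38/5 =-7.60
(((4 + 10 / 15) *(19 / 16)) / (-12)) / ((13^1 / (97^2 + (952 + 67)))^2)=-100436413 / 338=-297149.15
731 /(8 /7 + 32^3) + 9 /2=1037345 /229384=4.52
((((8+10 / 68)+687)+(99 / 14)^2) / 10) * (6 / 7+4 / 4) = 32277011 / 233240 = 138.39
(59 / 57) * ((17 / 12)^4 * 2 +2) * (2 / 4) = 6151163 / 1181952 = 5.20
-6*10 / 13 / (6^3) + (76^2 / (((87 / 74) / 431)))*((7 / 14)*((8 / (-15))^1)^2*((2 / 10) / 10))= 76635141629 / 12723750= 6023.00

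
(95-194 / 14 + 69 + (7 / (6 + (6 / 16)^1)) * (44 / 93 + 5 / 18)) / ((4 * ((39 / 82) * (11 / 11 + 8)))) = 616508923 / 69921306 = 8.82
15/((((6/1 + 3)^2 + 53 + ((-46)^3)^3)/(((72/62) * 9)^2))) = -787320/443112373162417021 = -0.00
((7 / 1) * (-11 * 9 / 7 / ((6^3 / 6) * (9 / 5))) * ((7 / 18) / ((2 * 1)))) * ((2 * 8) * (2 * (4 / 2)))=-1540 / 81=-19.01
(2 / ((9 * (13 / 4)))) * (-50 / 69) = -400 / 8073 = -0.05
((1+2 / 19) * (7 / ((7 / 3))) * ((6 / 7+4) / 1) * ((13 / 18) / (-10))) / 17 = -13 / 190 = -0.07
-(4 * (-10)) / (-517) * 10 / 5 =-80 / 517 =-0.15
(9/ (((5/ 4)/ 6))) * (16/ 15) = 1152/ 25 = 46.08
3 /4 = 0.75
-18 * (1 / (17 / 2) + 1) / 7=-342 / 119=-2.87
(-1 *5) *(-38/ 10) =19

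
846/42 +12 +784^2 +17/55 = 236655054/385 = 614688.45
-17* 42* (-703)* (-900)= -451747800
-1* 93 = -93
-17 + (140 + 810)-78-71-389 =395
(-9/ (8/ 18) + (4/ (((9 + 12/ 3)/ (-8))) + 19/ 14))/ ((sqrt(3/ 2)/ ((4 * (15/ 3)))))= -12955 * sqrt(6)/ 91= -348.72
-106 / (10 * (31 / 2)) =-106 / 155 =-0.68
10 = 10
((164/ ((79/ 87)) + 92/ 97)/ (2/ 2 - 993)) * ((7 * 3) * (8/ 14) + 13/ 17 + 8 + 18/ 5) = -90040867/ 20192005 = -4.46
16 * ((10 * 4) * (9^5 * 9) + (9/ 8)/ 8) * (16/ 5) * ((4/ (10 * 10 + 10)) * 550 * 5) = 108839117520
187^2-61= 34908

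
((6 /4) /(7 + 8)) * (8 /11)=0.07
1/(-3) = -1/3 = -0.33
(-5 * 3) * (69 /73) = -1035 /73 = -14.18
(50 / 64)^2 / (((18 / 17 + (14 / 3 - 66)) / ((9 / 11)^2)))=-0.01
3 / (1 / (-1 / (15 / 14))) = -14 / 5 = -2.80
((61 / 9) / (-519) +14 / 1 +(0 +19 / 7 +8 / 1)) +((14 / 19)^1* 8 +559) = 366282365 / 621243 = 589.60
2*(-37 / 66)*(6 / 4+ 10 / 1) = -851 / 66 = -12.89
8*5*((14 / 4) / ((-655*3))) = -28 / 393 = -0.07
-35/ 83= -0.42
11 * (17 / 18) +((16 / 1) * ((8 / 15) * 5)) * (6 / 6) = 955 / 18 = 53.06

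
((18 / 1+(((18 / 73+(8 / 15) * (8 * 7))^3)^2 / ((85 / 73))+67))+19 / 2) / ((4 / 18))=2570750099963836818173951177 / 892068619862812500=2881785148.28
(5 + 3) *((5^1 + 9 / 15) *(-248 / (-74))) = 27776 / 185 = 150.14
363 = 363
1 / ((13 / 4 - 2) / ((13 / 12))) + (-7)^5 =-252092 / 15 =-16806.13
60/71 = 0.85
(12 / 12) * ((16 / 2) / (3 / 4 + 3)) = 32 / 15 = 2.13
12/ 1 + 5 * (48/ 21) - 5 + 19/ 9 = 1294/ 63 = 20.54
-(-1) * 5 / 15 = 0.33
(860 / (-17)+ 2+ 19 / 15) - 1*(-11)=-9262 / 255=-36.32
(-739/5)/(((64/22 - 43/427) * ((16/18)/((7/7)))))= -10413249/175880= -59.21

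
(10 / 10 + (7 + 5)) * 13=169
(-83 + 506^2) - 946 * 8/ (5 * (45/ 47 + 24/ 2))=779021189/ 3045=255836.19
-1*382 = -382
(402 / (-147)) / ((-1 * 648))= 67 / 15876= 0.00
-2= -2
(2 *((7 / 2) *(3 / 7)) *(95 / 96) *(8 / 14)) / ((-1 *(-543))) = 0.00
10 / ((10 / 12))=12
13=13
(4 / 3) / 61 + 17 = 3115 / 183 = 17.02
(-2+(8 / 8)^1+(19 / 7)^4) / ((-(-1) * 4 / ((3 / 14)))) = 47970 / 16807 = 2.85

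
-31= -31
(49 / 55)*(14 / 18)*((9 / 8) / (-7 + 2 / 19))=-6517 / 57640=-0.11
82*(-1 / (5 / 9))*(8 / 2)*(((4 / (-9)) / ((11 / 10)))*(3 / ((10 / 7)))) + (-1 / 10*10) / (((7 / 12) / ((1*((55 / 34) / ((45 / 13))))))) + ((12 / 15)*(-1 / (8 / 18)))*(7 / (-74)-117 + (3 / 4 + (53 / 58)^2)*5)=696.65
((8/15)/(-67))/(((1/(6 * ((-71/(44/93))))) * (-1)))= -26412/3685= -7.17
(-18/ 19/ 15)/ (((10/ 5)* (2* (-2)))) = 3/ 380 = 0.01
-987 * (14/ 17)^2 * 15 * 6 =-17410680/ 289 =-60244.57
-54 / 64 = -27 / 32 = -0.84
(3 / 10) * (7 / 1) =21 / 10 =2.10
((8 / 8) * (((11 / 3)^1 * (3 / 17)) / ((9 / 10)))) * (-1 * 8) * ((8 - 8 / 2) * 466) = -1640320 / 153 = -10721.05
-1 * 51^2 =-2601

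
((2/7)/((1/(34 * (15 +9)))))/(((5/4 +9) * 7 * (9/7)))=2176/861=2.53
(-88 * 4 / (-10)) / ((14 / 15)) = 264 / 7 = 37.71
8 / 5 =1.60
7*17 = 119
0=0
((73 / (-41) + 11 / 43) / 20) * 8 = -5376 / 8815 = -0.61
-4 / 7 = -0.57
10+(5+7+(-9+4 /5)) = 69 /5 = 13.80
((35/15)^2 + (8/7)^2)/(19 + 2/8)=11908/33957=0.35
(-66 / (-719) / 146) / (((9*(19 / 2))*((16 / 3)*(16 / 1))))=11 / 127648384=0.00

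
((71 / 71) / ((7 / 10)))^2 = 100 / 49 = 2.04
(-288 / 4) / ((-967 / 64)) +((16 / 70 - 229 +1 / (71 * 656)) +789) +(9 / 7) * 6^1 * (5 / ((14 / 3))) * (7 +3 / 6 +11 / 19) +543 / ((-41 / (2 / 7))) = 131661110007233 / 209656507760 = 627.98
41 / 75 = 0.55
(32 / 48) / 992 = 1 / 1488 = 0.00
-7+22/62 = -6.65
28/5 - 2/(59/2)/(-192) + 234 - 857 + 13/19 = -165921121/269040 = -616.72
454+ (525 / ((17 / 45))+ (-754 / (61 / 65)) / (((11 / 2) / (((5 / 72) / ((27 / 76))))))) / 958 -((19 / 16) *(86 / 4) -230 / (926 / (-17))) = 8373640204824307 / 19671804418464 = 425.67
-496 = -496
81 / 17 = 4.76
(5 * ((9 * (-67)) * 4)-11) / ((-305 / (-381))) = -4599051 / 305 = -15078.86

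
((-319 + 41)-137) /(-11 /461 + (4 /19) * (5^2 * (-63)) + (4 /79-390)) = 57432763 /99857193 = 0.58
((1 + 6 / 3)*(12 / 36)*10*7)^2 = 4900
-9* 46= -414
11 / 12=0.92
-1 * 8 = -8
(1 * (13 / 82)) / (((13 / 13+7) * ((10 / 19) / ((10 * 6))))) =741 / 328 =2.26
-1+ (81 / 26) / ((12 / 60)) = 379 / 26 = 14.58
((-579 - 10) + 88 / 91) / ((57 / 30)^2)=-5351100 / 32851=-162.89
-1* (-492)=492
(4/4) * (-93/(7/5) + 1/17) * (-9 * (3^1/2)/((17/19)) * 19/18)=4276767/4046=1057.04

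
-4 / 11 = -0.36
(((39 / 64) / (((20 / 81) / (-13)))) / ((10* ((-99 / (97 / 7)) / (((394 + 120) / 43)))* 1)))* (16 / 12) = 37917009 / 5297600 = 7.16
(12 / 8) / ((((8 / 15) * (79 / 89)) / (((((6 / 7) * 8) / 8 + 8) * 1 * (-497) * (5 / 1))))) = -44075025 / 632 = -69738.96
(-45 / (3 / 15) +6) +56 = -163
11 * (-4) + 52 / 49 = -2104 / 49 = -42.94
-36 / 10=-18 / 5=-3.60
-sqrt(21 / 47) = -sqrt(987) / 47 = -0.67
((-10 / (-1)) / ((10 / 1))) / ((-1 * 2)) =-1 / 2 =-0.50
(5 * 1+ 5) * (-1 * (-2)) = 20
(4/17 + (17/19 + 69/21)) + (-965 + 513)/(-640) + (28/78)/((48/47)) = 5.47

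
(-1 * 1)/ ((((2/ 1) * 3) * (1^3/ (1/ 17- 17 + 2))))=2.49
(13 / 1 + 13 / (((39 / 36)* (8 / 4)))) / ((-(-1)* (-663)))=-19 / 663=-0.03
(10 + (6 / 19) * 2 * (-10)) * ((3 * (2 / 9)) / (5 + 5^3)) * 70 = 980 / 741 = 1.32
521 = 521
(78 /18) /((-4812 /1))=-13 /14436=-0.00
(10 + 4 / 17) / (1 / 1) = 174 / 17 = 10.24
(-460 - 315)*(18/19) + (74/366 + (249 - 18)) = -1748960/3477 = -503.01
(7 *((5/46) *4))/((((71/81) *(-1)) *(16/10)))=-2.17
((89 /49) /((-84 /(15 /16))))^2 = 198025 /481890304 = 0.00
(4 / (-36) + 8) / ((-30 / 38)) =-1349 / 135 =-9.99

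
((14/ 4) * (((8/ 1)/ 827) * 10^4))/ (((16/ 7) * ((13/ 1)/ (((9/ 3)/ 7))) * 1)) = 52500/ 10751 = 4.88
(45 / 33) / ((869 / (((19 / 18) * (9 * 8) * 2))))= 2280 / 9559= 0.24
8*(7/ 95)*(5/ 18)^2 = 70/ 1539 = 0.05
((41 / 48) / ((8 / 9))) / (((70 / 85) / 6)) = 6273 / 896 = 7.00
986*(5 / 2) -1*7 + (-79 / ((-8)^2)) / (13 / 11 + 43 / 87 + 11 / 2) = 1080264557 / 439520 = 2457.83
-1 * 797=-797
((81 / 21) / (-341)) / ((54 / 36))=-18 / 2387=-0.01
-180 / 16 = -45 / 4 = -11.25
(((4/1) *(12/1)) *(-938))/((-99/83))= 1245664/33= 37747.39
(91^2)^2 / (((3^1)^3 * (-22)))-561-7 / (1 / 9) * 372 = -82829179 / 594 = -139443.06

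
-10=-10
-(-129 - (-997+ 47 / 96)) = -83281 / 96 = -867.51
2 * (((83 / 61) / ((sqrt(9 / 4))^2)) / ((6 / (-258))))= -28552 / 549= -52.01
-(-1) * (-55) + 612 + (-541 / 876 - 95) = 404171 / 876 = 461.38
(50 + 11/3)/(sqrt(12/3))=161/6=26.83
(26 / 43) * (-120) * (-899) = 2804880 / 43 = 65229.77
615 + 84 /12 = 622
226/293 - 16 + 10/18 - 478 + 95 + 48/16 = -1040753/2637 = -394.67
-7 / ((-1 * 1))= 7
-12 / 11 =-1.09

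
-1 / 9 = -0.11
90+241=331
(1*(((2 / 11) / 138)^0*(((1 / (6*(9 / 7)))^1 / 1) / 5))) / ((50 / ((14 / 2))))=49 / 13500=0.00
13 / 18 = 0.72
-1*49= -49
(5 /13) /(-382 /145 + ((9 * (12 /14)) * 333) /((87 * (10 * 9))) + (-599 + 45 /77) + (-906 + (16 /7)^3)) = -2735425 /10631034427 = -0.00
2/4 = 1/2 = 0.50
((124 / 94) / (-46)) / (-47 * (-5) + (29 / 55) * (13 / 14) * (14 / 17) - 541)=28985 / 308877373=0.00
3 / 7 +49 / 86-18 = -10235 / 602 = -17.00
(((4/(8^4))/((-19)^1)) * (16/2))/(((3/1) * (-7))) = 1/51072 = 0.00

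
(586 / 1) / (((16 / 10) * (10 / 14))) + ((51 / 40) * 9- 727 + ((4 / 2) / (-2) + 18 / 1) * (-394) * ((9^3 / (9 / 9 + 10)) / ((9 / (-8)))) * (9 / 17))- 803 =91469779 / 440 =207885.86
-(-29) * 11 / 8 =39.88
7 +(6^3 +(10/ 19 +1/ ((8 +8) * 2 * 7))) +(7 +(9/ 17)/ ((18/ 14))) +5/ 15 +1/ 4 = 231.53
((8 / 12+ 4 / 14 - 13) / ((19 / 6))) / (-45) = 506 / 5985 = 0.08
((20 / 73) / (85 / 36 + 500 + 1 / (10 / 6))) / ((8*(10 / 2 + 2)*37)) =450 / 1711707431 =0.00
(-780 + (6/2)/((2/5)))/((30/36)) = -927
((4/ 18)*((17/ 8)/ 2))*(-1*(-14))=119/ 36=3.31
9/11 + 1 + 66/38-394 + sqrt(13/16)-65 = -95188/209 + sqrt(13)/4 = -454.54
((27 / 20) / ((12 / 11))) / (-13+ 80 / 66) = -3267 / 31120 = -0.10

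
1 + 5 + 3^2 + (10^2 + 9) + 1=125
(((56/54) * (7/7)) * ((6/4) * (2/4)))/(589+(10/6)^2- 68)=7/4714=0.00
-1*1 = -1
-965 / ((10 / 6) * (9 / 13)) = -836.33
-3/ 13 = -0.23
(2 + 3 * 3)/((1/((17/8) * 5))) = 935/8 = 116.88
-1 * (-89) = 89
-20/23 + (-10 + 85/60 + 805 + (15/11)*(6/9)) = 2418041/3036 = 796.46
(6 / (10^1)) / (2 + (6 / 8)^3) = 192 / 775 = 0.25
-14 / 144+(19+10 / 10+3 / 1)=1649 / 72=22.90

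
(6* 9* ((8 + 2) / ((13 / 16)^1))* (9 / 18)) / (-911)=-4320 / 11843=-0.36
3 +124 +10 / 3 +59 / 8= 3305 / 24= 137.71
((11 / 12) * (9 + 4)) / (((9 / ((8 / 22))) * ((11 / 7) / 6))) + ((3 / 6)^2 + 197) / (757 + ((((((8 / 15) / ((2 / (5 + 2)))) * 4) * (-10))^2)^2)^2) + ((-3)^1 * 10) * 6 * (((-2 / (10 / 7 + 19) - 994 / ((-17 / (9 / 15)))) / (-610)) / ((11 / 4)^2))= 65580419028084549902057936819 / 20471837046000896392002248940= 3.20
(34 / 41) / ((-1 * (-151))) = 34 / 6191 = 0.01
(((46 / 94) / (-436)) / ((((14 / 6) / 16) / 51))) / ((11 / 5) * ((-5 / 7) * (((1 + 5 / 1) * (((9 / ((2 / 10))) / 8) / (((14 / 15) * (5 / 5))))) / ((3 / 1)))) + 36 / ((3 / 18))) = -87584 / 43970709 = -0.00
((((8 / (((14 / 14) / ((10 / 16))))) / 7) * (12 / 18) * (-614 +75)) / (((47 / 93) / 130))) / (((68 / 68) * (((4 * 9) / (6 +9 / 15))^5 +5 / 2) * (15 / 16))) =-91384202624 / 6268478313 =-14.58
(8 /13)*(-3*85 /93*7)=-4760 /403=-11.81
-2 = -2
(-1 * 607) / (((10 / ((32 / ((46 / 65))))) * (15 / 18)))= -378768 / 115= -3293.63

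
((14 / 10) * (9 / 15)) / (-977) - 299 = -299.00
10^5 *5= 500000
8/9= 0.89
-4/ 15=-0.27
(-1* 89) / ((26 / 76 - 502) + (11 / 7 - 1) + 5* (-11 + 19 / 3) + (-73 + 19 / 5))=355110 / 2368543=0.15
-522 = -522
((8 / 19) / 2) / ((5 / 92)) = 368 / 95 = 3.87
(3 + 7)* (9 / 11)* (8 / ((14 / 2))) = 720 / 77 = 9.35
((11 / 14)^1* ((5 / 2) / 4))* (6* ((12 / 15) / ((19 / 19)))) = 33 / 14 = 2.36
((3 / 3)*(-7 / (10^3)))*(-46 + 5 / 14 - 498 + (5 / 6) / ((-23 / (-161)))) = 5647 / 1500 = 3.76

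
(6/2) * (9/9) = 3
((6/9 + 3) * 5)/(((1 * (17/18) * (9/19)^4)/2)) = 28670620/37179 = 771.15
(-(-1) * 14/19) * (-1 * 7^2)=-686/19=-36.11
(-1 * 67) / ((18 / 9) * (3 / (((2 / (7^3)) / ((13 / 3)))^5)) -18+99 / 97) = -8422704 / 170985426503990696491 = -0.00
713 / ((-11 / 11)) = -713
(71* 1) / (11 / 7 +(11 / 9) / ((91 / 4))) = 58149 / 1331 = 43.69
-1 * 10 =-10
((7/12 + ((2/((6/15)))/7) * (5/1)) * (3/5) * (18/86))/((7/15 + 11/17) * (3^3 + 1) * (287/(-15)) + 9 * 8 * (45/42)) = -2402865/2392531696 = -0.00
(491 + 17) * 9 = 4572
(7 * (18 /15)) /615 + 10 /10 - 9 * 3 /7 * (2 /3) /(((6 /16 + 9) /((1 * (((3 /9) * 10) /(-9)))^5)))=34852133537 /34317802575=1.02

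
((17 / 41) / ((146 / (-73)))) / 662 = -17 / 54284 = -0.00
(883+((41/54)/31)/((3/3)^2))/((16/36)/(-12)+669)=1478183/1119844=1.32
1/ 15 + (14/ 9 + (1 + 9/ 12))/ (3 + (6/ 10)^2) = 2269/ 2160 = 1.05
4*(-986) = -3944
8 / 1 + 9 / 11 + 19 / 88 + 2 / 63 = 50261 / 5544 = 9.07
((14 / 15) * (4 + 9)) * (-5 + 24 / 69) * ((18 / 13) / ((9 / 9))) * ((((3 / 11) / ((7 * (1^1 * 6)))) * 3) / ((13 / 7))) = -0.82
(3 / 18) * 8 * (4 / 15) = 16 / 45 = 0.36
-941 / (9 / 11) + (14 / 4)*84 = -7705 / 9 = -856.11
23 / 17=1.35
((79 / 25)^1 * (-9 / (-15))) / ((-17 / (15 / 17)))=-711 / 7225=-0.10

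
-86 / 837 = -0.10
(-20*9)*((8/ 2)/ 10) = -72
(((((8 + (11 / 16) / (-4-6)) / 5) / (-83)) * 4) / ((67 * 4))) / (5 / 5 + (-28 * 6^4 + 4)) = 1269 / 161415810400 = 0.00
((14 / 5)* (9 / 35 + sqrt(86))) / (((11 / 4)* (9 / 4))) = 32 / 275 + 224* sqrt(86) / 495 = 4.31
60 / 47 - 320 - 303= -29221 / 47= -621.72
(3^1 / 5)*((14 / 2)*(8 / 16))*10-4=17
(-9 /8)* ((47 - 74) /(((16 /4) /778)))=94527 /16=5907.94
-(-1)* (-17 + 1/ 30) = -509/ 30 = -16.97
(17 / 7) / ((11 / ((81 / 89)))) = 1377 / 6853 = 0.20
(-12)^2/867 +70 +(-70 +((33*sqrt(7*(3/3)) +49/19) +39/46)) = 907507/252586 +33*sqrt(7) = 90.90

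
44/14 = 22/7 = 3.14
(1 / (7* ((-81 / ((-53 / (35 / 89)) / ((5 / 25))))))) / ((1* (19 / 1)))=4717 / 75411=0.06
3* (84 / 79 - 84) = -19656 / 79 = -248.81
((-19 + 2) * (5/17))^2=25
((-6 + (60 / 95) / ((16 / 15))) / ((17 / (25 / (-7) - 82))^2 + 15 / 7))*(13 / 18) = -4473172067 / 2499400752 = -1.79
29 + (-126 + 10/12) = -577/6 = -96.17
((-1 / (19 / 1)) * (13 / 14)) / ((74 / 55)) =-715 / 19684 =-0.04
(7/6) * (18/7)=3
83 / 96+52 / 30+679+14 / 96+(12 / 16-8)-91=93359 / 160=583.49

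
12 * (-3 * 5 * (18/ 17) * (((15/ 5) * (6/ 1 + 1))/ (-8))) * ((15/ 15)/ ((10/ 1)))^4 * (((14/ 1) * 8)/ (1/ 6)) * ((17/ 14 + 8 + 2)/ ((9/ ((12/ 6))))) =178038/ 2125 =83.78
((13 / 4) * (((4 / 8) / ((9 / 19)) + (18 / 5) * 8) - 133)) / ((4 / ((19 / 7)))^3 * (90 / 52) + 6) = -10760584393 / 370411920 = -29.05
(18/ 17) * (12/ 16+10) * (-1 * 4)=-774/ 17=-45.53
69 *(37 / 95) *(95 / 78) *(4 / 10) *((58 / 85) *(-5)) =-49358 / 1105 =-44.67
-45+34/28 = -613/14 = -43.79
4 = 4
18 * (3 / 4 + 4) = 171 / 2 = 85.50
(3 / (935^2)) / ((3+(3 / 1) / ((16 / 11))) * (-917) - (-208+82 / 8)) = -0.00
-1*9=-9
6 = 6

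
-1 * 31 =-31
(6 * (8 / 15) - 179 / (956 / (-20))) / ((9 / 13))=107887 / 10755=10.03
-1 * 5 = -5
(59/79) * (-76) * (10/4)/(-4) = 5605/158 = 35.47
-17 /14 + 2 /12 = -22 /21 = -1.05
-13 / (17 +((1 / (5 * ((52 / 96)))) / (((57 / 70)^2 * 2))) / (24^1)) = -549081 / 718519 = -0.76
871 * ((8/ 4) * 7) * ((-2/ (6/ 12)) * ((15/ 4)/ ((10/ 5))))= -91455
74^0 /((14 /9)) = 0.64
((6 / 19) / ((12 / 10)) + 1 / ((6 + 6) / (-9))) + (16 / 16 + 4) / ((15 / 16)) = 1105 / 228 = 4.85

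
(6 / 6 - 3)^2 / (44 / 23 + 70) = 46 / 827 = 0.06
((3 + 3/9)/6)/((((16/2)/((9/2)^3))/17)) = 6885/64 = 107.58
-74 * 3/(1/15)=-3330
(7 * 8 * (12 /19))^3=303464448 /6859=44243.25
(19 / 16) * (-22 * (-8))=209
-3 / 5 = -0.60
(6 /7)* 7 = 6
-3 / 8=-0.38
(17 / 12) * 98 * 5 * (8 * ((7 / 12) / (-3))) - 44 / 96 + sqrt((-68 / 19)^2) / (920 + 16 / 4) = -341373733 / 316008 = -1080.27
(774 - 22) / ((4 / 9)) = 1692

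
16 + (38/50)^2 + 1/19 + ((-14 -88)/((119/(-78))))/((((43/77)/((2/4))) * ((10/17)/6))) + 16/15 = 628.27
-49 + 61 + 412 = 424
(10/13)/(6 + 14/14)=10/91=0.11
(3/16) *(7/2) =21/32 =0.66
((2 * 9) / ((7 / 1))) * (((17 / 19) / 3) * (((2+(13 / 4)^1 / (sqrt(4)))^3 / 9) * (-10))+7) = -1153769 / 51072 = -22.59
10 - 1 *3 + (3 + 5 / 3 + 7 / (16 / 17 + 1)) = 168 / 11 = 15.27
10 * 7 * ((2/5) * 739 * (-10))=-206920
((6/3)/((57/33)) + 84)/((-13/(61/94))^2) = 0.21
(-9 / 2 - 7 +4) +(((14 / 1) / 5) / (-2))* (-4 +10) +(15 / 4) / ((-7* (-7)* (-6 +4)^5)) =-498699 / 31360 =-15.90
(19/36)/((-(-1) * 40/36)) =19/40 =0.48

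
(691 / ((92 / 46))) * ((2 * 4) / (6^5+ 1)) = 2764 / 7777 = 0.36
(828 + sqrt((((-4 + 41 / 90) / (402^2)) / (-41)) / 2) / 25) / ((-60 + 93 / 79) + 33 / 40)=-872160 / 61091 -158 * sqrt(65395) / 113276459475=-14.28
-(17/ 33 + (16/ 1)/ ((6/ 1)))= -35/ 11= -3.18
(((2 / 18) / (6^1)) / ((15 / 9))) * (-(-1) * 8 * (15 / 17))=4 / 51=0.08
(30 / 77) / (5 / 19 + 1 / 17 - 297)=-9690 / 7378679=-0.00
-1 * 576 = -576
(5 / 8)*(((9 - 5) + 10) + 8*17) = 375 / 4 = 93.75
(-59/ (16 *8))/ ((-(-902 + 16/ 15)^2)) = 13275/ 23376409088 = 0.00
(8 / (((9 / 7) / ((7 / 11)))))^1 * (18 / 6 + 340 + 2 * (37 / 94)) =2111312 / 1551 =1361.26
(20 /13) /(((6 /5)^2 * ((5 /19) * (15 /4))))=380 /351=1.08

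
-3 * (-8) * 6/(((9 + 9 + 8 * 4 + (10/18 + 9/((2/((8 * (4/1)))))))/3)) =3888/1751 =2.22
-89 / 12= -7.42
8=8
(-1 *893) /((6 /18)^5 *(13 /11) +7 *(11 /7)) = -2386989 /29416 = -81.15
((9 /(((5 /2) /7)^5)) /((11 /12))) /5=337.95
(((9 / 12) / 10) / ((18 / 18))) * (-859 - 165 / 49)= -15846 / 245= -64.68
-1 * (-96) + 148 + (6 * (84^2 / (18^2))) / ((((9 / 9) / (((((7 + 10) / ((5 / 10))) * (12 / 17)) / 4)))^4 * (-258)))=-17732 / 43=-412.37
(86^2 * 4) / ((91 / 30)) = 887520 / 91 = 9752.97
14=14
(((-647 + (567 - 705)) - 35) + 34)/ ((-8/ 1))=393/ 4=98.25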